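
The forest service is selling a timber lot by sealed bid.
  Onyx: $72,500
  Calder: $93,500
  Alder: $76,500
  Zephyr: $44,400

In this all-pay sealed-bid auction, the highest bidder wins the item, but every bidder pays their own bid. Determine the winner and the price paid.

Bids in order: 93,500 (Calder) > 76,500 (Alder) > 72,500 (Onyx) > 44,400 (Zephyr)
Calder wins with the top bid; all bids are sunk regardless.

Calder pays $93,500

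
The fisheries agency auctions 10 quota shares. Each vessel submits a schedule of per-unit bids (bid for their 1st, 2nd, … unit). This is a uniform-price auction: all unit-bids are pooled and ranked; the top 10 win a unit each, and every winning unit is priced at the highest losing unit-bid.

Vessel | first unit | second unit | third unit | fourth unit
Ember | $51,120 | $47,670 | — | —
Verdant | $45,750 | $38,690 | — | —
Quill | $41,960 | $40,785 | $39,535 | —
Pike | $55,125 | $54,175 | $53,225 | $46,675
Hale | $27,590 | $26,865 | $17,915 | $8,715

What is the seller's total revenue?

Pooled unit-bids ranked (top 10): 55,125 (Pike-1), 54,175 (Pike-2), 53,225 (Pike-3), 51,120 (Ember-1), 47,670 (Ember-2), 46,675 (Pike-4), 45,750 (Verdant-1), 41,960 (Quill-1), 40,785 (Quill-2), 39,535 (Quill-3)
Highest rejected unit-bid = $38,690.
Allocation: Ember 2, Pike 4, Quill 3, Verdant 1. Every unit priced at $38,690.
Revenue = 10 × 38,690 = $386,900.

Total revenue: $386,900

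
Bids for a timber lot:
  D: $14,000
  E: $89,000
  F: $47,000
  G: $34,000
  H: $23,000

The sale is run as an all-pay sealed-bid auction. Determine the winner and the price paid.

E pays $89,000

All-pay sealed-bid auction: the highest bidder wins the item, but every bidder pays their own bid.
Bids ranked: 89,000 (E) > 47,000 (F) > 34,000 (G) > 23,000 (H) > 14,000 (D)
E is highest and takes the item; every bidder forfeits their bid.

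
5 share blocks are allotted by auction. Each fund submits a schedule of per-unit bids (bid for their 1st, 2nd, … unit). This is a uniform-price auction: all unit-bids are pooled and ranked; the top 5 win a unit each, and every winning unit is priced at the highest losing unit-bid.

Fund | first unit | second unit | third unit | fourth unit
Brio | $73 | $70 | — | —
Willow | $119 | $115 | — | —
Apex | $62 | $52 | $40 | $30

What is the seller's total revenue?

Total revenue: $260

All unit-bids, highest first — top 5: 119 (Willow-1), 115 (Willow-2), 73 (Brio-1), 70 (Brio-2), 62 (Apex-1)
First bid not allocated: $52.
Allocation: Apex 1, Brio 2, Willow 2. Every unit priced at $52.
Revenue = 5 × 52 = $260.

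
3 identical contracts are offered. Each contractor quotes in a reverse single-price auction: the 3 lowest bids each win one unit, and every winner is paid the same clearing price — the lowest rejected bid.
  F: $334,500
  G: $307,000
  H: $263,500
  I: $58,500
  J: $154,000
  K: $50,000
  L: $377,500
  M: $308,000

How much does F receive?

F is paid $0

Sorting: 50,000 (K), 58,500 (I), 154,000 (J), 263,500 (H), 307,000 (G), …
Winners (3 units): K, I, J.
Clearing price = lowest rejected bid = $263,500.
F does not win → is paid $0.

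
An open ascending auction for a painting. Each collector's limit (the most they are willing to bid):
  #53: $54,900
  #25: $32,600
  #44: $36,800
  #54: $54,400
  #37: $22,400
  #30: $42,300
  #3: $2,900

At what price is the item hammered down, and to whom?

#53 wins at $54,400

Limits in order: 54,900 (#53) > 54,400 (#54) > 42,300 (#30) > 36,800 (#44) > 32,600 (#25) > 22,400 (#37) > …
Once the price passes $54,400, only #53 is left; the hammer falls at #54's limit of $54,400.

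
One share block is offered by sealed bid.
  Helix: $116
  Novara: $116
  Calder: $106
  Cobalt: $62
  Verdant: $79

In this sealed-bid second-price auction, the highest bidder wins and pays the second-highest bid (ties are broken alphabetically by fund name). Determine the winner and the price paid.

Sorting bids: 116 (Helix) > 116 (Novara) > 106 (Calder) > 79 (Verdant) > 62 (Cobalt)
Tie at $116 → Helix wins by tie-break.
Second-price: Helix pays Novara's bid of $116.

Helix pays $116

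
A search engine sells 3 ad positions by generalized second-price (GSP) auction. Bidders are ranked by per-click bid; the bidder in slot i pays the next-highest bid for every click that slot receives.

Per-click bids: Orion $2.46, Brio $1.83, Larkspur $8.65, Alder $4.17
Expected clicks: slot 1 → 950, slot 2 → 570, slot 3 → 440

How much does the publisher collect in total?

Total revenue: $6168.90

Per-click bids in order: $8.65 (Larkspur) > $4.17 (Alder) > $2.46 (Orion) > $1.83 (Brio)
Slot 1: Larkspur pays $4.17 × 950 = $3961.50
Slot 2: Alder pays $2.46 × 570 = $1402.20
Slot 3: Orion pays $1.83 × 440 = $805.20
Total = $6168.90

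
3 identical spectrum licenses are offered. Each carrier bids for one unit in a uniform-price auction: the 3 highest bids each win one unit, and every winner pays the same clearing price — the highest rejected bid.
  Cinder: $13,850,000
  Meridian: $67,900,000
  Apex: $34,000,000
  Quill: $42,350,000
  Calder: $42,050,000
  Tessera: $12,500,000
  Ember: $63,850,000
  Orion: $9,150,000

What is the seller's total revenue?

Total revenue: $126,150,000

Ordering the bids: 67,900,000 (Meridian), 63,850,000 (Ember), 42,350,000 (Quill), 42,050,000 (Calder), 34,000,000 (Apex), …
The 3 highest are Meridian, Ember, Quill.
Clearing price = highest rejected bid = $42,050,000.
Total revenue = 3 × $42,050,000 = $126,150,000.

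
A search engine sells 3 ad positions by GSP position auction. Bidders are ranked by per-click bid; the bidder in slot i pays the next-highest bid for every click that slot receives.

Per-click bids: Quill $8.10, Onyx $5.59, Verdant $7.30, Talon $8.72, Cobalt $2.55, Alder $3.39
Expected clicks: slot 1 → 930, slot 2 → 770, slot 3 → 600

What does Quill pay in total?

Per-click bids in order: $8.72 (Talon) > $8.10 (Quill) > $7.30 (Verdant) > $5.59 (Onyx) > …
Quill holds slot 2 → pays next bid $7.30 × 770 clicks = $5621.00.

Quill pays $5621.00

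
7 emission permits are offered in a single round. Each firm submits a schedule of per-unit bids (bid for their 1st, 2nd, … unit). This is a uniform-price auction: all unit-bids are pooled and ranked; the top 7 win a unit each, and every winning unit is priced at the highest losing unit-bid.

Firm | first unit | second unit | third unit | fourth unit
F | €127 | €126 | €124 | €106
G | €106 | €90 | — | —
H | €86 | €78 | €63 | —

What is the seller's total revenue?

Total revenue: €546

Merging the schedules and taking the best 7: 127 (F-1), 126 (F-2), 124 (F-3), 106 (F-4), 106 (G-1), 90 (G-2), 86 (H-1)
The (k+1)-th unit-bid is €78.
Allocation: F 4, G 2, H 1. Every unit priced at €78.
Revenue = 7 × 78 = €546.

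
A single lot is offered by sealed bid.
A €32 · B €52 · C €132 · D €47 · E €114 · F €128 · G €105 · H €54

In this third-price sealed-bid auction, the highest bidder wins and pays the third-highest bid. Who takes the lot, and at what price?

Third-price sealed-bid auction: the highest bidder wins and pays the third-highest bid.
Bids ranked: 132 (C) > 128 (F) > 114 (E) > 105 (G) > 54 (H) > 52 (B) > …
C wins; payment is bid #3 in the ranking = €114.

C pays €114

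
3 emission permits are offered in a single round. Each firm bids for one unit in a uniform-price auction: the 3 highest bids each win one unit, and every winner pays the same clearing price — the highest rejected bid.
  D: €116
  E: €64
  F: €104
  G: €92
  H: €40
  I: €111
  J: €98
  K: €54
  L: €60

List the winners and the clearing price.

D, I, F; each pays €98

Ordering the bids: 116 (D), 111 (I), 104 (F), 98 (J), 92 (G), …
The 3 highest are D, I, F.
Highest unsuccessful bid: €98 → clearing price.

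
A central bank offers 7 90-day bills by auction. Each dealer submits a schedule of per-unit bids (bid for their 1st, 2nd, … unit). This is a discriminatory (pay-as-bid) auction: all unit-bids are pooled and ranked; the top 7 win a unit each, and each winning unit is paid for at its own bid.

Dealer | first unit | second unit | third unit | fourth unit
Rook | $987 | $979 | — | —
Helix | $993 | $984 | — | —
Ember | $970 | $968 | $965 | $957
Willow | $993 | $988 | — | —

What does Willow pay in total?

All unit-bids, highest first — top 7: 993 (Helix-1), 993 (Willow-1), 988 (Willow-2), 987 (Rook-1), 984 (Helix-2), 979 (Rook-2), 970 (Ember-1)
Next rejected bid: $968 (not a price — pay-as-bid).
Willow's winning unit-bids: 993 + 988 = $1,981.

Willow pays $1,981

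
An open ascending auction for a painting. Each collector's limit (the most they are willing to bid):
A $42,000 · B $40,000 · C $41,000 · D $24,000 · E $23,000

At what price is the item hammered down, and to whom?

A wins at $41,000

Open ascending-bid auction: the price rises until one bidder remains; the winner pays the price at which the last rival dropped out.
Sorting limits: 42,000 (A) > 41,000 (C) > 40,000 (B) > 24,000 (D) > 23,000 (E)
Bidding ends when C exits at $41,000; A takes it.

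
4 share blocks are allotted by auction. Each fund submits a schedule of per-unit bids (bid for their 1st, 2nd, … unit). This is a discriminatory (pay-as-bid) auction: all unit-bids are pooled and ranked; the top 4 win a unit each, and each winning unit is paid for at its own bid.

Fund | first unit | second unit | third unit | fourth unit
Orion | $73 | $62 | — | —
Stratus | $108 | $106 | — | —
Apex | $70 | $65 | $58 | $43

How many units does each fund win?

Apex 1, Orion 1, Stratus 2

All unit-bids, highest first — top 4: 108 (Stratus-1), 106 (Stratus-2), 73 (Orion-1), 70 (Apex-1)
Next rejected bid: $65 (not a price — pay-as-bid).
Allocation: Apex 1, Orion 1, Stratus 2.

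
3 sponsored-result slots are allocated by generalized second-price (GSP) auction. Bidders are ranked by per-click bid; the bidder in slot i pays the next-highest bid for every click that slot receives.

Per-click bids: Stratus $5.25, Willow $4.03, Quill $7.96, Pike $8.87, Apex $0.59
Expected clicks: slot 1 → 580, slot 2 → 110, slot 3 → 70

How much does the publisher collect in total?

Total revenue: $5476.40

Ranked by bid: $8.87 (Pike) > $7.96 (Quill) > $5.25 (Stratus) > $4.03 (Willow) > …
Slot 1: Pike pays $7.96 × 580 = $4616.80
Slot 2: Quill pays $5.25 × 110 = $577.50
Slot 3: Stratus pays $4.03 × 70 = $282.10
Total = $5476.40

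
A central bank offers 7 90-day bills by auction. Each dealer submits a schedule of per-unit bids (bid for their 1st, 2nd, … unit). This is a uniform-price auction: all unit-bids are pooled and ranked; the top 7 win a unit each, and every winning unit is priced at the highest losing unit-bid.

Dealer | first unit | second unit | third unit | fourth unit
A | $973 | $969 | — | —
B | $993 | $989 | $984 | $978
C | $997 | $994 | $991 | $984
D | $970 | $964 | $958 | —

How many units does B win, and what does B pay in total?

B: 3 units, pays $2,934

All unit-bids, highest first — top 7: 997 (C-1), 994 (C-2), 993 (B-1), 991 (C-3), 989 (B-2), 984 (B-3), 984 (C-4)
Highest rejected unit-bid = $978.
B wins 3 unit(s) at $978 each.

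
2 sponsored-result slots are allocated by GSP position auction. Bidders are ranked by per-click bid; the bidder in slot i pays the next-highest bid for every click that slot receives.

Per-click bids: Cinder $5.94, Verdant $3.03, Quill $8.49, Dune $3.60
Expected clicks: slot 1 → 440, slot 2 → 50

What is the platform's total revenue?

Ranked by bid: $8.49 (Quill) > $5.94 (Cinder) > $3.60 (Dune) > …
Slot 1: Quill pays $5.94 × 440 = $2613.60
Slot 2: Cinder pays $3.60 × 50 = $180.00
Total = $2793.60

Total revenue: $2793.60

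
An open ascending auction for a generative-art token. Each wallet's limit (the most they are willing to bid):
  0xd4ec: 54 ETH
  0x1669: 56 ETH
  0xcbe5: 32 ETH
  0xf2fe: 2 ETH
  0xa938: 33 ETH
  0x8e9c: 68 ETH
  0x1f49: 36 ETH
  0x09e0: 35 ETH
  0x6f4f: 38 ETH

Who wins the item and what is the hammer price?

0x8e9c wins at 56 ETH

Limits ranked: 68 (0x8e9c) > 56 (0x1669) > 54 (0xd4ec) > 38 (0x6f4f) > 36 (0x1f49) > 35 (0x09e0) > …
Bidding ends when 0x1669 exits at 56 ETH; 0x8e9c takes it.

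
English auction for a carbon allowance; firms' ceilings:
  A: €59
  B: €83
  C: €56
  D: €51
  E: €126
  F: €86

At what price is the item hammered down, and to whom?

E wins at €86

Sorting limits: 126 (E) > 86 (F) > 83 (B) > 59 (A) > 56 (C) > 51 (D)
Bidding ends when F exits at €86; E takes it.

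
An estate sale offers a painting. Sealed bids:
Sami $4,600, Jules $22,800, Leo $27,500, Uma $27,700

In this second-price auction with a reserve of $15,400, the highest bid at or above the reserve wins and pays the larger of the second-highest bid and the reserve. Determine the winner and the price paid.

Rule: the highest bid at or above the reserve wins and pays the larger of the second-highest bid and the reserve.
Bids ranked: 27,700 (Uma) > 27,500 (Leo) > 22,800 (Jules) > 4,600 (Sami)
Uma has the top bid at or above the reserve ($27,700).
Second-highest bid $27,500 exceeds the reserve $15,400 → payment $27,500.

Uma pays $27,500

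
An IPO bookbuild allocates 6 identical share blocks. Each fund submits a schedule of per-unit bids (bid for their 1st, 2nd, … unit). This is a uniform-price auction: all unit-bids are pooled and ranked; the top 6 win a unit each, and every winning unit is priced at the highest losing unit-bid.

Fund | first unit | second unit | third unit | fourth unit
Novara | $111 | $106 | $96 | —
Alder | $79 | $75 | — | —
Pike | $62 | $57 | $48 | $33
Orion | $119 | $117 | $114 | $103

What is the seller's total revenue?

Pooled unit-bids ranked (top 6): 119 (Orion-1), 117 (Orion-2), 114 (Orion-3), 111 (Novara-1), 106 (Novara-2), 103 (Orion-4)
First bid not allocated: $96.
Allocation: Novara 2, Orion 4. Every unit priced at $96.
Revenue = 6 × 96 = $576.

Total revenue: $576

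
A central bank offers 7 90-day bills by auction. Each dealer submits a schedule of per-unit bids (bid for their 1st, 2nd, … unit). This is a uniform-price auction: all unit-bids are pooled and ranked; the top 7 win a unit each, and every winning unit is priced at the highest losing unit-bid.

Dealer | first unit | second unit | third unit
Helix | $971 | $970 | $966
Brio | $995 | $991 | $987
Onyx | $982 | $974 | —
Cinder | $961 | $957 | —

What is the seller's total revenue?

Total revenue: $6,762

Merging the schedules and taking the best 7: 995 (Brio-1), 991 (Brio-2), 987 (Brio-3), 982 (Onyx-1), 974 (Onyx-2), 971 (Helix-1), 970 (Helix-2)
Highest rejected unit-bid = $966.
Allocation: Brio 3, Helix 2, Onyx 2. Every unit priced at $966.
Revenue = 7 × 966 = $6,762.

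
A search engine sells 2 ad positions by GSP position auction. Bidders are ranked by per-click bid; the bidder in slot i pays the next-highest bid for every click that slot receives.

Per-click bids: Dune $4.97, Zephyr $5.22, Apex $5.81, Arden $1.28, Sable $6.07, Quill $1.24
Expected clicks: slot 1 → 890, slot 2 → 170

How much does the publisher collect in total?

Per-click bids in order: $6.07 (Sable) > $5.81 (Apex) > $5.22 (Zephyr) > …
Slot 1: Sable pays $5.81 × 890 = $5170.90
Slot 2: Apex pays $5.22 × 170 = $887.40
Total = $6058.30

Total revenue: $6058.30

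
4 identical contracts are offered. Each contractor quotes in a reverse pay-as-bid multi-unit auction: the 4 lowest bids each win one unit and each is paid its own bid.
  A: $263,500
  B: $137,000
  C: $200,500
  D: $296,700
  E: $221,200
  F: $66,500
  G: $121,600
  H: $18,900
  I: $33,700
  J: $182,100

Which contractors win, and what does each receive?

Sorting: 18,900 (H), 33,700 (I), 66,500 (F), 121,600 (G), 137,000 (B), 182,100 (J), …
Lowest 4: H, I, F, G.
Each winner is paid its own bid: H $18,900, I $33,700, F $66,500, G $121,600.

H $18,900, I $33,700, F $66,500, G $121,600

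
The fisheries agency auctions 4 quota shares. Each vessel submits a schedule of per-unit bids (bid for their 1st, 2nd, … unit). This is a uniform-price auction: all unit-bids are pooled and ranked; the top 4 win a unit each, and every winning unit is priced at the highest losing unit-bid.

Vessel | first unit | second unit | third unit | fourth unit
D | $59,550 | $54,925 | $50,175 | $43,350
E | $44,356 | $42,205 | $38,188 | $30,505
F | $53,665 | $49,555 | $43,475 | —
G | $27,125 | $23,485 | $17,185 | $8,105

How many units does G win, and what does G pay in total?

All unit-bids, highest first — top 4: 59,550 (D-1), 54,925 (D-2), 53,665 (F-1), 50,175 (D-3)
The (k+1)-th unit-bid is $49,555.
G wins 0 unit(s) at $49,555 each.

G: 0 units, pays $0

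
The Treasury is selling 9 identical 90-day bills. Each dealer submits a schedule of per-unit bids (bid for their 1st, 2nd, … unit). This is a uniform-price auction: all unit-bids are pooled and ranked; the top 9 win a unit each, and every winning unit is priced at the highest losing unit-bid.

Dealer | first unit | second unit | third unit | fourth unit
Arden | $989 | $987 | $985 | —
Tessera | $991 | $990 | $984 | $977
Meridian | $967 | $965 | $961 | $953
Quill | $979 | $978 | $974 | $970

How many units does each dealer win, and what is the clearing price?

All unit-bids, highest first — top 9: 991 (Tessera-1), 990 (Tessera-2), 989 (Arden-1), 987 (Arden-2), 985 (Arden-3), 984 (Tessera-3), 979 (Quill-1), 978 (Quill-2), 977 (Tessera-4)
The (k+1)-th unit-bid is $974.
Allocation: Arden 3, Quill 2, Tessera 4.

Arden 3, Quill 2, Tessera 4; clearing price $974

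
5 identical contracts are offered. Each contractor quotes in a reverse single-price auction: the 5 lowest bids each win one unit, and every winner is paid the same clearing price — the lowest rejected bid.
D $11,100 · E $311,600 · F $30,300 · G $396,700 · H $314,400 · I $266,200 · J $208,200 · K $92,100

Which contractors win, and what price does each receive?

Bids ranked low→high: 11,100 (D), 30,300 (F), 92,100 (K), 208,200 (J), 266,200 (I), 311,600 (E), 314,400 (H), …
The 5 lowest are D, F, K, J, I.
First losing bid is E's $311,600, which sets the uniform price.

D, F, K, J, I; each is paid $311,600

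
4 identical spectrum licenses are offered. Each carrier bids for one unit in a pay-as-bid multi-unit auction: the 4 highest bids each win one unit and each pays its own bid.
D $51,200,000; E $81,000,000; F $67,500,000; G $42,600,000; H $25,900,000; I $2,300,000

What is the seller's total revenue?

Total revenue: $242,300,000

Sorting: 81,000,000 (E), 67,500,000 (F), 51,200,000 (D), 42,600,000 (G), 25,900,000 (H), 2,300,000 (I)
Top 4: E, F, D, G.
Total revenue = 81,000,000 + 67,500,000 + 51,200,000 + 42,600,000 = $242,300,000.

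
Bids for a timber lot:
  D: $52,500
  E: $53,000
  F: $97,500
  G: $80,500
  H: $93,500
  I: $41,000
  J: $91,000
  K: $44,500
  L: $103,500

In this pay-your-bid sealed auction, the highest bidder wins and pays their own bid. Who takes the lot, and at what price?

L pays $103,500

Rule: the highest bidder wins and pays their own bid.
Bids in order: 103,500 (L) > 97,500 (F) > 93,500 (H) > 91,000 (J) > 80,500 (G) > 53,000 (E) > …
First-price: L pays what they bid, $103,500.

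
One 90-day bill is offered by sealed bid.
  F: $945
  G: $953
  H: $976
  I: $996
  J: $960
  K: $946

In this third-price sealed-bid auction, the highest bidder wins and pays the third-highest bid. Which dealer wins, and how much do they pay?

Bids ranked: 996 (I) > 976 (H) > 960 (J) > 953 (G) > 946 (K) > 945 (F)
I is highest; pays the third-highest bid, $960.

I pays $960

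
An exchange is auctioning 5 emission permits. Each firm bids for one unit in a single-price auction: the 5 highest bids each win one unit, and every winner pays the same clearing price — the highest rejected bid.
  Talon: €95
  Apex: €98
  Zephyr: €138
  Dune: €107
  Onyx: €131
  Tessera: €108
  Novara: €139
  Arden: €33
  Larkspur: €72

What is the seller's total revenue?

Total revenue: €490

Bids ranked high→low: 139 (Novara), 138 (Zephyr), 131 (Onyx), 108 (Tessera), 107 (Dune), 98 (Apex), 95 (Talon), …
Winners (5 units): Novara, Zephyr, Onyx, Tessera, Dune.
First losing bid is Apex's €98, which sets the uniform price.
Total revenue = 5 × €98 = €490.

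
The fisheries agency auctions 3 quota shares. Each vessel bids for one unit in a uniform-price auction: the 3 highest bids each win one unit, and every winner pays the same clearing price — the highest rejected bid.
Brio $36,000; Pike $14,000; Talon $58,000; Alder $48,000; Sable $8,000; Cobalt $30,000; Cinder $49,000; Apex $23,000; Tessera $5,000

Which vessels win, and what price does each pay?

Talon, Cinder, Alder; each pays $36,000

Sorting: 58,000 (Talon), 49,000 (Cinder), 48,000 (Alder), 36,000 (Brio), 30,000 (Cobalt), …
The 3 highest are Talon, Cinder, Alder.
Clearing price = highest rejected bid = $36,000.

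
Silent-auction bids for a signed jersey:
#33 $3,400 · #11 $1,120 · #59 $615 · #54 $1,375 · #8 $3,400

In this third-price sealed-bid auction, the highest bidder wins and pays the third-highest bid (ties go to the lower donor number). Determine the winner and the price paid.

#8 pays $1,375

Rule: the highest bidder wins and pays the third-highest bid.
Bids in order: 3,400 (#8) > 3,400 (#33) > 1,375 (#54) > 1,120 (#11) > 615 (#59)
#8 and #33 tie at $3,400; tie-break gives it to #8.
#8 wins; payment is bid #3 in the ranking = $1,375.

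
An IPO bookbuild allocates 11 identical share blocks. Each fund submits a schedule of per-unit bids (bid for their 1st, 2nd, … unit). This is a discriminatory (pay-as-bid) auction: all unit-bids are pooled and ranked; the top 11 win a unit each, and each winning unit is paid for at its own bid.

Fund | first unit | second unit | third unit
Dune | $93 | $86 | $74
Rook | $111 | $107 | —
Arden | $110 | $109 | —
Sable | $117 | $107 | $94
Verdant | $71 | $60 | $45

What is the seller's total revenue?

Pooled unit-bids ranked (top 11): 117 (Sable-1), 111 (Rook-1), 110 (Arden-1), 109 (Arden-2), 107 (Rook-2), 107 (Sable-2), 94 (Sable-3), 93 (Dune-1), 86 (Dune-2), 74 (Dune-3), 71 (Verdant-1)
Next rejected bid: $60 (not a price — pay-as-bid).
Each winning unit pays its own bid.
Revenue = 117 + 111 + 110 + 109 + 107 + 107 + 94 + 93 + 86 + 74 + 71 = $1,079.

Total revenue: $1,079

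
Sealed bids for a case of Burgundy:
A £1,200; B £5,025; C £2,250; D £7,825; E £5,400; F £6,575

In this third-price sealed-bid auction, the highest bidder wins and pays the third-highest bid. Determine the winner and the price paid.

D pays £5,400

Sorting bids: 7,825 (D) > 6,575 (F) > 5,400 (E) > 5,025 (B) > 2,250 (C) > 1,200 (A)
D is highest; pays the third-highest bid, £5,400.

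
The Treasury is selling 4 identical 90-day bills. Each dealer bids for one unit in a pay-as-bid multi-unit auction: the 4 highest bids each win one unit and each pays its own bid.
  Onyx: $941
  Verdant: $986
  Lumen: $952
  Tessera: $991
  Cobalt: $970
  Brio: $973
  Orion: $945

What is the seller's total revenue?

Sorting: 991 (Tessera), 986 (Verdant), 973 (Brio), 970 (Cobalt), 952 (Lumen), 945 (Orion), …
Top 4: Tessera, Verdant, Brio, Cobalt.
Total revenue = 991 + 986 + 973 + 970 = $3,920.

Total revenue: $3,920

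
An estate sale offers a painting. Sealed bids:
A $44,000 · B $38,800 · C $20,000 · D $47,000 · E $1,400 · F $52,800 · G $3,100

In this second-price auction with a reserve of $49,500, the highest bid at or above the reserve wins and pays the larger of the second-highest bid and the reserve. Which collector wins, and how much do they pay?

Bids ranked: 52,800 (F) > 47,000 (D) > 44,000 (A) > 38,800 (B) > 20,000 (C) > 3,100 (G) > …
F has the top bid at or above the reserve ($52,800).
Second-highest bid $47,000 is below the reserve $49,500, so the reserve binds → payment $49,500.

F pays $49,500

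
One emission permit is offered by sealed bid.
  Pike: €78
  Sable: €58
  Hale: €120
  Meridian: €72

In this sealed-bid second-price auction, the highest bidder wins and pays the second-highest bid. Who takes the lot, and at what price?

Hale pays €78

Bids ranked: 120 (Hale) > 78 (Pike) > 72 (Meridian) > 58 (Sable)
Hale is highest; pays the second-highest bid, €78.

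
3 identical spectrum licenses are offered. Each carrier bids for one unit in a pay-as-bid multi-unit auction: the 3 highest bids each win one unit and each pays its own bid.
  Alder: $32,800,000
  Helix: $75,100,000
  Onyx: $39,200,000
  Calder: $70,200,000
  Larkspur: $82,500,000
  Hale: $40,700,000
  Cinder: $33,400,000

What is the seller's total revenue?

Total revenue: $227,800,000

Ordering the bids: 82,500,000 (Larkspur), 75,100,000 (Helix), 70,200,000 (Calder), 40,700,000 (Hale), 39,200,000 (Onyx), …
Top 3: Larkspur, Helix, Calder.
Total revenue = 82,500,000 + 75,100,000 + 70,200,000 = $227,800,000.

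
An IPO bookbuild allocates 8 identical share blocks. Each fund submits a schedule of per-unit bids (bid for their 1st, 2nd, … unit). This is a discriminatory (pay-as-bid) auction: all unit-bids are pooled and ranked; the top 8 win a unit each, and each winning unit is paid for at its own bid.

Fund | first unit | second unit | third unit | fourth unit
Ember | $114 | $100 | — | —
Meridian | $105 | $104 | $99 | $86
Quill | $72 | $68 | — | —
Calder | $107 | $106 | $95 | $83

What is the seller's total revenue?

Pooled unit-bids ranked (top 8): 114 (Ember-1), 107 (Calder-1), 106 (Calder-2), 105 (Meridian-1), 104 (Meridian-2), 100 (Ember-2), 99 (Meridian-3), 95 (Calder-3)
Next rejected bid: $86 (not a price — pay-as-bid).
Each winning unit pays its own bid.
Revenue = 114 + 107 + 106 + 105 + 104 + 100 + 99 + 95 = $830.

Total revenue: $830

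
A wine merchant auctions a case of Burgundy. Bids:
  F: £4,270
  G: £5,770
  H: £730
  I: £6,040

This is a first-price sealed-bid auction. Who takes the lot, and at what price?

Rule: the highest bidder wins and pays their own bid.
Bids in order: 6,040 (I) > 5,770 (G) > 4,270 (F) > 730 (H)
I is highest → pays own bid, £6,040.

I pays £6,040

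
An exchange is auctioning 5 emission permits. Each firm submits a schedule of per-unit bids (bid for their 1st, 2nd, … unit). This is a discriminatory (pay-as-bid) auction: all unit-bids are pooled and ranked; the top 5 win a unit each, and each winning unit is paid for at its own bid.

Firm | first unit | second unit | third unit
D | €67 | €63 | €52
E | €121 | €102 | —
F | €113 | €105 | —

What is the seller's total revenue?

Total revenue: €508

Merging the schedules and taking the best 5: 121 (E-1), 113 (F-1), 105 (F-2), 102 (E-2), 67 (D-1)
Next rejected bid: €63 (not a price — pay-as-bid).
Each winning unit pays its own bid.
Revenue = 121 + 113 + 105 + 102 + 67 = €508.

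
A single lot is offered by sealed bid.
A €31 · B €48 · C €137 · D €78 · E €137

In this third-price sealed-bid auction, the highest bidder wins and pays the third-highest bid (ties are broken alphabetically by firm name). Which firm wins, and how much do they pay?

Third-price sealed-bid auction: the highest bidder wins and pays the third-highest bid.
Bids ranked: 137 (C) > 137 (E) > 78 (D) > 48 (B) > 31 (A)
Tie at €137 → C wins by tie-break.
C is highest; pays the third-highest bid, €78.

C pays €78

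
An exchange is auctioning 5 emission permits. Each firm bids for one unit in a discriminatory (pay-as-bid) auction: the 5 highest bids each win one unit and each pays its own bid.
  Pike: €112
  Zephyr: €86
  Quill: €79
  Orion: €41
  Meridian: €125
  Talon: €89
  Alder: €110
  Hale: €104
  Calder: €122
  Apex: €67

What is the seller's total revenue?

Total revenue: €573

Sorting: 125 (Meridian), 122 (Calder), 112 (Pike), 110 (Alder), 104 (Hale), 89 (Talon), 86 (Zephyr), …
Top 5: Meridian, Calder, Pike, Alder, Hale.
Total revenue = 125 + 122 + 112 + 110 + 104 = €573.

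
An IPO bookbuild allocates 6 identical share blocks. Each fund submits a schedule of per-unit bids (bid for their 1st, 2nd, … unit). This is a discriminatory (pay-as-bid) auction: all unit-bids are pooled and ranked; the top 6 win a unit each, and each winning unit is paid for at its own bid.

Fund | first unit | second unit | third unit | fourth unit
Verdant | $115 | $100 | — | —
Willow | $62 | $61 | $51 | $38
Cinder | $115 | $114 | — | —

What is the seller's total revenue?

Merging the schedules and taking the best 6: 115 (Verdant-1), 115 (Cinder-1), 114 (Cinder-2), 100 (Verdant-2), 62 (Willow-1), 61 (Willow-2)
Next rejected bid: $51 (not a price — pay-as-bid).
Each winning unit pays its own bid.
Revenue = 115 + 115 + 114 + 100 + 62 + 61 = $567.

Total revenue: $567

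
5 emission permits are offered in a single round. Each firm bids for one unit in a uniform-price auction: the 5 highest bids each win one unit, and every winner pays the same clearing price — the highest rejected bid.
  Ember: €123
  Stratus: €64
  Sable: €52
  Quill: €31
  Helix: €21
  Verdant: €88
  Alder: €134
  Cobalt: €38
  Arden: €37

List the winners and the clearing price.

Alder, Ember, Verdant, Stratus, Sable; each pays €38

Sorting: 134 (Alder), 123 (Ember), 88 (Verdant), 64 (Stratus), 52 (Sable), 38 (Cobalt), 37 (Arden), …
Top 5: Alder, Ember, Verdant, Stratus, Sable.
First losing bid is Cobalt's €38, which sets the uniform price.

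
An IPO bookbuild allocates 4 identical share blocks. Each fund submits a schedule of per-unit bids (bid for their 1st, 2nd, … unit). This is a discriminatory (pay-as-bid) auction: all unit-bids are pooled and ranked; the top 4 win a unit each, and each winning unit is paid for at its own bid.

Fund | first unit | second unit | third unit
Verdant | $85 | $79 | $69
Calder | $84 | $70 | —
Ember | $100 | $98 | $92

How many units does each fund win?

All unit-bids, highest first — top 4: 100 (Ember-1), 98 (Ember-2), 92 (Ember-3), 85 (Verdant-1)
Next rejected bid: $84 (not a price — pay-as-bid).
Allocation: Ember 3, Verdant 1.

Ember 3, Verdant 1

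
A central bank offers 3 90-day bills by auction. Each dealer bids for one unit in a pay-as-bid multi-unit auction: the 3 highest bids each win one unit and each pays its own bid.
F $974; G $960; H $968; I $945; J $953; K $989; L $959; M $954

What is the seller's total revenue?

Bids ranked high→low: 989 (K), 974 (F), 968 (H), 960 (G), 959 (L), …
Top 3: K, F, H.
Total revenue = 989 + 974 + 968 = $2,931.

Total revenue: $2,931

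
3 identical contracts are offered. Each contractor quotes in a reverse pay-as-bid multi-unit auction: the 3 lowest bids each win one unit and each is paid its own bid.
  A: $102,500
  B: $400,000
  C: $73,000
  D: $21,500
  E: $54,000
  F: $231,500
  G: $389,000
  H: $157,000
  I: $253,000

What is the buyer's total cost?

Total cost: $148,500

Bids ranked low→high: 21,500 (D), 54,000 (E), 73,000 (C), 102,500 (A), 157,000 (H), …
Winners (3 units): D, E, C.
Total cost = 21,500 + 54,000 + 73,000 = $148,500.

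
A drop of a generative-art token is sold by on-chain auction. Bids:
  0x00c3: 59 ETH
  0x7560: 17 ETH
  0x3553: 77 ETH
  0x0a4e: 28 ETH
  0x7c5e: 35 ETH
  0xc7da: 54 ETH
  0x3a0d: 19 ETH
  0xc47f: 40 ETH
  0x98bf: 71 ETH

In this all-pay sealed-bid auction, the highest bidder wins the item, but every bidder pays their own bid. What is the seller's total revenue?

Total revenue: 400 ETH

Bids ranked: 77 (0x3553) > 71 (0x98bf) > 59 (0x00c3) > 54 (0xc7da) > 40 (0xc47f) > 35 (0x7c5e) > …
0x3553 wins with the top bid; all bids are sunk regardless.
Every bidder forfeits their bid regardless of winning.
Revenue = 59 + 17 + 77 + 28 + 35 + 54 + 19 + 40 + 71 = 400 ETH.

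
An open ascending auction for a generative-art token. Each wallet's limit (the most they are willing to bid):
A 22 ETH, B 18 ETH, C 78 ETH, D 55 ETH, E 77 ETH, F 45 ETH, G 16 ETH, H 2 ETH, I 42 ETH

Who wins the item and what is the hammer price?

C wins at 77 ETH

Sorting limits: 78 (C) > 77 (E) > 55 (D) > 45 (F) > 42 (I) > 22 (A) > …
E is the last rival to drop out, at 77 ETH; C remains and wins at that price.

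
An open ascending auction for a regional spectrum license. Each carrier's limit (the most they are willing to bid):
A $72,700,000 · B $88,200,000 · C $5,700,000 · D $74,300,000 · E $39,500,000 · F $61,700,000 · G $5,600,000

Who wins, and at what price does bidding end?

B wins at $74,300,000

Open ascending-bid auction: the price rises until one bidder remains; the winner pays the price at which the last rival dropped out.
Limits in order: 88,200,000 (B) > 74,300,000 (D) > 72,700,000 (A) > 61,700,000 (F) > 39,500,000 (E) > 5,700,000 (C) > …
Bidding ends when D exits at $74,300,000; B takes it.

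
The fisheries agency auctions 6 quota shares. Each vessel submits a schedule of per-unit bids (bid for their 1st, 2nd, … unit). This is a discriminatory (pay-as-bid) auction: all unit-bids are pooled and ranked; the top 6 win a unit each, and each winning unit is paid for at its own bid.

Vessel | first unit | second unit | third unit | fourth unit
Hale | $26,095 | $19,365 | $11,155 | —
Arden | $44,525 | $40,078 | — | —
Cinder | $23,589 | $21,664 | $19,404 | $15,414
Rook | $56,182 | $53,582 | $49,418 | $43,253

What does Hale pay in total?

Hale pays $0

Merging the schedules and taking the best 6: 56,182 (Rook-1), 53,582 (Rook-2), 49,418 (Rook-3), 44,525 (Arden-1), 43,253 (Rook-4), 40,078 (Arden-2)
Next rejected bid: $26,095 (not a price — pay-as-bid).
Hale wins no units.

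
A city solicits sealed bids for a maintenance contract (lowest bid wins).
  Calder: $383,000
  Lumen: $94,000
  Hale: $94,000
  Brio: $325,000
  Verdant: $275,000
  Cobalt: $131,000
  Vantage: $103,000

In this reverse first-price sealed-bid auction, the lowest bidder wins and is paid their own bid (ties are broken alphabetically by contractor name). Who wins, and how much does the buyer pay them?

Bids in order: 94,000 (Hale) < 94,000 (Lumen) < 103,000 (Vantage) < 131,000 (Cobalt) < 275,000 (Verdant) < 325,000 (Brio) < …
Hale and Lumen tie at $94,000; tie-break gives it to Hale.
Hale is lowest → is paid own bid, $94,000.

Hale is paid $94,000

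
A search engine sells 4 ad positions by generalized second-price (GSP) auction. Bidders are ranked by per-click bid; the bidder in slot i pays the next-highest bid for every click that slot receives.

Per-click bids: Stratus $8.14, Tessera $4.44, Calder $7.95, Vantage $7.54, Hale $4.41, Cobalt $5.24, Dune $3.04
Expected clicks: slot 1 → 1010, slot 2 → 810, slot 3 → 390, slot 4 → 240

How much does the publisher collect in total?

Ranked by bid: $8.14 (Stratus) > $7.95 (Calder) > $7.54 (Vantage) > $5.24 (Cobalt) > $4.44 (Tessera) > …
Slot 1: Stratus pays $7.95 × 1010 = $8029.50
Slot 2: Calder pays $7.54 × 810 = $6107.40
Slot 3: Vantage pays $5.24 × 390 = $2043.60
Slot 4: Cobalt pays $4.44 × 240 = $1065.60
Total = $17246.10

Total revenue: $17246.10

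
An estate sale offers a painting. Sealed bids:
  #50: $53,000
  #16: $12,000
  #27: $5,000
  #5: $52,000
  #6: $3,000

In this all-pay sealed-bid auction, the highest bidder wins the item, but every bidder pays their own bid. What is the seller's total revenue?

Bids in order: 53,000 (#50) > 52,000 (#5) > 12,000 (#16) > 5,000 (#27) > 3,000 (#6)
#50 wins with the top bid; all bids are sunk regardless.
Every bidder forfeits their bid regardless of winning.
Revenue = 53,000 + 12,000 + 5,000 + 52,000 + 3,000 = $125,000.

Total revenue: $125,000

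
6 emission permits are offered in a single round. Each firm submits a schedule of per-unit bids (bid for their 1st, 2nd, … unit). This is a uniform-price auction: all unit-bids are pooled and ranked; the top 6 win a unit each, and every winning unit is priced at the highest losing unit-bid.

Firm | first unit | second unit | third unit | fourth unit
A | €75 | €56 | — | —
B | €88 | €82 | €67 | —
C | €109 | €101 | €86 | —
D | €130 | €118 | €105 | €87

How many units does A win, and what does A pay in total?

A: 0 units, pays €0

Pooled unit-bids ranked (top 6): 130 (D-1), 118 (D-2), 109 (C-1), 105 (D-3), 101 (C-2), 88 (B-1)
Highest rejected unit-bid = €87.
A wins 0 unit(s) at €87 each.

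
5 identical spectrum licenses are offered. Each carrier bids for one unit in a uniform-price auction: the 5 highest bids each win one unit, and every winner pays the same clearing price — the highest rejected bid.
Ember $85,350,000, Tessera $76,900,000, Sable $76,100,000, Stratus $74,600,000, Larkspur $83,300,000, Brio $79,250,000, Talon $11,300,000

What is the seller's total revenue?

Ordering the bids: 85,350,000 (Ember), 83,300,000 (Larkspur), 79,250,000 (Brio), 76,900,000 (Tessera), 76,100,000 (Sable), 74,600,000 (Stratus), 11,300,000 (Talon)
Winners (5 units): Ember, Larkspur, Brio, Tessera, Sable.
Clearing price = highest rejected bid = $74,600,000.
Total revenue = 5 × $74,600,000 = $373,000,000.

Total revenue: $373,000,000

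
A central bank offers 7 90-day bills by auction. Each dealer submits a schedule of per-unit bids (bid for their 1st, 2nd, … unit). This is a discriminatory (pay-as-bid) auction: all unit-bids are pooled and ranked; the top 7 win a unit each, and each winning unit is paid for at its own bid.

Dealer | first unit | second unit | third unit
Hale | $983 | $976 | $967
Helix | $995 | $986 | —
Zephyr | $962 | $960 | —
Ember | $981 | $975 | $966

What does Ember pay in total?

Pooled unit-bids ranked (top 7): 995 (Helix-1), 986 (Helix-2), 983 (Hale-1), 981 (Ember-1), 976 (Hale-2), 975 (Ember-2), 967 (Hale-3)
Next rejected bid: $966 (not a price — pay-as-bid).
Ember's winning unit-bids: 981 + 975 = $1,956.

Ember pays $1,956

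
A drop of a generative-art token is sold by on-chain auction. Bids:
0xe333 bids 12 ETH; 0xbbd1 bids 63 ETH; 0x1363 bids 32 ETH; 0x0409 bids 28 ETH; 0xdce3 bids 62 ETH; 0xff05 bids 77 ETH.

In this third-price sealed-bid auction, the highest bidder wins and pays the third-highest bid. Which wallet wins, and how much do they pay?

0xff05 pays 62 ETH

Third-price sealed-bid auction: the highest bidder wins and pays the third-highest bid.
Bids ranked: 77 (0xff05) > 63 (0xbbd1) > 62 (0xdce3) > 32 (0x1363) > 28 (0x0409) > 12 (0xe333)
0xff05 is highest; pays the third-highest bid, 62 ETH.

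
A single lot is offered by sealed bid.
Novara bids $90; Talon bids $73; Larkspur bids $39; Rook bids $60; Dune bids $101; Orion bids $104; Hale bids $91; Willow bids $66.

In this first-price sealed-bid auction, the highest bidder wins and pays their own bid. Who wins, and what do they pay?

Orion pays $104

Bids in order: 104 (Orion) > 101 (Dune) > 91 (Hale) > 90 (Novara) > 73 (Talon) > 66 (Willow) > …
Orion is highest → pays own bid, $104.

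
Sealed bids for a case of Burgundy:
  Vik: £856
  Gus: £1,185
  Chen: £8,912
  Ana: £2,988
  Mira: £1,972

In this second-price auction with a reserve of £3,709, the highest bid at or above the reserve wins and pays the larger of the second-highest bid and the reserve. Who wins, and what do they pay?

Chen pays £3,709

Sorting bids: 8,912 (Chen) > 2,988 (Ana) > 1,972 (Mira) > 1,185 (Gus) > 856 (Vik)
Chen has the top bid at or above the reserve (£8,912).
Second-highest bid £2,988 is below the reserve £3,709, so the reserve binds → payment £3,709.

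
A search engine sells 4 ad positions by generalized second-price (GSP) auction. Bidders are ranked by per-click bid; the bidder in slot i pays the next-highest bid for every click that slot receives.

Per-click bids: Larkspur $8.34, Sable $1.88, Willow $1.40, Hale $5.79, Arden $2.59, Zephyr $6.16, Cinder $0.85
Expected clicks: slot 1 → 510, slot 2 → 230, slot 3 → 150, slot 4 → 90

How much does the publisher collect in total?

Per-click bids in order: $8.34 (Larkspur) > $6.16 (Zephyr) > $5.79 (Hale) > $2.59 (Arden) > $1.88 (Sable) > …
Slot 1: Larkspur pays $6.16 × 510 = $3141.60
Slot 2: Zephyr pays $5.79 × 230 = $1331.70
Slot 3: Hale pays $2.59 × 150 = $388.50
Slot 4: Arden pays $1.88 × 90 = $169.20
Total = $5031.00

Total revenue: $5031.00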